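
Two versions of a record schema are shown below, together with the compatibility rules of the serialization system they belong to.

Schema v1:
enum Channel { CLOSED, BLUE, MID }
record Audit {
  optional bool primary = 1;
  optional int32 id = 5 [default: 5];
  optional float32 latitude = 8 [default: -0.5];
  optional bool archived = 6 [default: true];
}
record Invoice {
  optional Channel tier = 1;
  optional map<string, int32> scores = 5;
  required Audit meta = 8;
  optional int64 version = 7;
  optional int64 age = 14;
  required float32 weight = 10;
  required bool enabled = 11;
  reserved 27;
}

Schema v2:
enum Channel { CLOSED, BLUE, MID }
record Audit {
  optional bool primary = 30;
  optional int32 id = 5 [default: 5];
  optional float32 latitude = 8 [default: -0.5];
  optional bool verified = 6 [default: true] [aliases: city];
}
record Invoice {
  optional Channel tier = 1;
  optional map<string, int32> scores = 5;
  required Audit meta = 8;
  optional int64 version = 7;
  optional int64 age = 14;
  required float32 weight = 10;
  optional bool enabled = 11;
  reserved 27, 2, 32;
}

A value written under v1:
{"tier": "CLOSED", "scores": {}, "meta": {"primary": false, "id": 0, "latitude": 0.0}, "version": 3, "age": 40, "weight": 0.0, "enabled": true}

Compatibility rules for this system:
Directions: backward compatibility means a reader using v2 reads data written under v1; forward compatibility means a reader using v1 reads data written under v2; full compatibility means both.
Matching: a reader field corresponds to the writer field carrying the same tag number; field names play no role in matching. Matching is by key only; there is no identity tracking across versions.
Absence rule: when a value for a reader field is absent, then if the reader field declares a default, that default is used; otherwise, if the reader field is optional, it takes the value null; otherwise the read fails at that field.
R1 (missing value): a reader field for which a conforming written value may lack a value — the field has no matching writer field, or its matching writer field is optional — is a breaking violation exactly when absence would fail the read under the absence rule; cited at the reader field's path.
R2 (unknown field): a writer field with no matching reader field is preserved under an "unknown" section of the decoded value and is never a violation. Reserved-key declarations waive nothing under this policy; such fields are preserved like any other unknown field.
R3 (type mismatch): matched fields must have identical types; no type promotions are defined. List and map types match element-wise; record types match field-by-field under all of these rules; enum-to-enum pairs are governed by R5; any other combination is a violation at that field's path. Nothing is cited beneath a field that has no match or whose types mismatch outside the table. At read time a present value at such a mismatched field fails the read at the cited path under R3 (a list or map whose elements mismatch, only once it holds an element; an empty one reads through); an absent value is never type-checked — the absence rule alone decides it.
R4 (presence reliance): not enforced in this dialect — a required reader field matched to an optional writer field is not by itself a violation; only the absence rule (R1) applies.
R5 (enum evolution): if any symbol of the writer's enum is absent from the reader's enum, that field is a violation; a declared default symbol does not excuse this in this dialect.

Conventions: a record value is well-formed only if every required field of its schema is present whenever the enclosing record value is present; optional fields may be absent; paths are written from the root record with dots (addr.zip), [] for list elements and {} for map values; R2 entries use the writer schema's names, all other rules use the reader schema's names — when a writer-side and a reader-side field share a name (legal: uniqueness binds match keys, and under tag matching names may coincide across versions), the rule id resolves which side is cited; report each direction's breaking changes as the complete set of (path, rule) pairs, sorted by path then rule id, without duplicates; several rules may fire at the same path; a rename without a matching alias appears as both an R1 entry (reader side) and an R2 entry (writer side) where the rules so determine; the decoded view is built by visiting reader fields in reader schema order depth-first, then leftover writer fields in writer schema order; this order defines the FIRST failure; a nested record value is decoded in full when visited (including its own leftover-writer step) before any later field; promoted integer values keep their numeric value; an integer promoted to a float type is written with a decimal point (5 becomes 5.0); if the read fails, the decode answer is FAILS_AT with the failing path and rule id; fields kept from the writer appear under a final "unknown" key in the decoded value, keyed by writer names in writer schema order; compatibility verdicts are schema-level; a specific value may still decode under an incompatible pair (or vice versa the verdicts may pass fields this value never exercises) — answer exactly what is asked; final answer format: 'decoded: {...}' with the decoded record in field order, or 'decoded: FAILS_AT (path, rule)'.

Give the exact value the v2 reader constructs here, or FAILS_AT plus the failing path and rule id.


the writer's type comes first in each Invoice pair
decoding the Invoice value with the v2 reader:
  tier := "CLOSED"
  scores := {}
  meta.primary := null (missing; optional => null)
  meta.id := 0
  meta.latitude := 0.0
  meta.verified := true (missing; default applied)
  writer meta.primary: kept under "unknown"
  version := 3
  age := 40
  weight := 0.0
  enabled := true
  => decoded: {"tier": "CLOSED", "scores": {}, "meta": {"primary": null, "id": 0, "latitude": 0.0, "verified": true, "unknown": {"primary": false}}, "version": 3, "age": 40, "weight": 0.0, "enabled": true}
ruling out the remaining Invoice differences:
  field enabled in record Invoice: required changed to optional -> affects the rule determinations only; this particular Invoice value decodes identically

decoded: {"tier": "CLOSED", "scores": {}, "meta": {"primary": null, "id": 0, "latitude": 0.0, "verified": true, "unknown": {"primary": false}}, "version": 3, "age": 40, "weight": 0.0, "enabled": true}


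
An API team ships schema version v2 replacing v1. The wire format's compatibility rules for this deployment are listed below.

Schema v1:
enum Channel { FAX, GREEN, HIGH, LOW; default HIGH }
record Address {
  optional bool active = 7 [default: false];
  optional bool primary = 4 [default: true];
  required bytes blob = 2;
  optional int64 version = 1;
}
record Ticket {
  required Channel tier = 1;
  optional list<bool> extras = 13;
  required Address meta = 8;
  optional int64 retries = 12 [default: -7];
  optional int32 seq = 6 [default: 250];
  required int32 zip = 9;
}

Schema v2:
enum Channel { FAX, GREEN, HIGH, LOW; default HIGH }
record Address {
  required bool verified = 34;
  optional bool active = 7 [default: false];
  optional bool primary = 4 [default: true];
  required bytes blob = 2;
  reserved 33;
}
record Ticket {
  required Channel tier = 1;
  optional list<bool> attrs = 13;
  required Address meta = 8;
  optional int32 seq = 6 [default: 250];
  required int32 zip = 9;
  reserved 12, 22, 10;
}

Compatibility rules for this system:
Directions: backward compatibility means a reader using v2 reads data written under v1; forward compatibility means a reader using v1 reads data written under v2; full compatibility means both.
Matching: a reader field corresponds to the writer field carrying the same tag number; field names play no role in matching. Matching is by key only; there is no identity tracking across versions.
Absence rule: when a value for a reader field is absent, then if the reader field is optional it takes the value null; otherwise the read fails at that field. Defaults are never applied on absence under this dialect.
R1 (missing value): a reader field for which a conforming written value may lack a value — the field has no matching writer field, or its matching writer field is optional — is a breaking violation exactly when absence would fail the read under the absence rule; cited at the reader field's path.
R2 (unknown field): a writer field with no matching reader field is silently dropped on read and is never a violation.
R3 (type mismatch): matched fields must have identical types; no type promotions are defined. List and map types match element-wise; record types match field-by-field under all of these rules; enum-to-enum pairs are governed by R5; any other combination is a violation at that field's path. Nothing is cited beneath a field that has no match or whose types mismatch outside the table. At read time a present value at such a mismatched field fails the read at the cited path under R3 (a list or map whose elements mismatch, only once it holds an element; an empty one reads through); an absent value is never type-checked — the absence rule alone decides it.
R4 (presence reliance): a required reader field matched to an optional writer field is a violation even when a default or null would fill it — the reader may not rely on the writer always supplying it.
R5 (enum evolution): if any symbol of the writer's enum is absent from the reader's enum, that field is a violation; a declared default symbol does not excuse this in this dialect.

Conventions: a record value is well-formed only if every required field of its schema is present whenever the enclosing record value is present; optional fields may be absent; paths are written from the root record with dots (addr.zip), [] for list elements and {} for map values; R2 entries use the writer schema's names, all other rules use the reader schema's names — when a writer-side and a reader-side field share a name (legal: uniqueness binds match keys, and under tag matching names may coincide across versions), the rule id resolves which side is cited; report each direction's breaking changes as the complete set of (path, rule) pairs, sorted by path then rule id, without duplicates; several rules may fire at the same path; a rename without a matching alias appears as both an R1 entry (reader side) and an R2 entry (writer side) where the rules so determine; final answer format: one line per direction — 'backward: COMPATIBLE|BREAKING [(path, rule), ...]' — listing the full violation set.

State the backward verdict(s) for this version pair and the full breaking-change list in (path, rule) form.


the writer's type comes first in each Ticket pair
backward pass over Ticket, reader schema v2, writer schema v1:
  Channel -> Channel, writer required: tier aligns to tier
  list<bool> -> list<bool>, writer optional: attrs aligns to extras
  Address -> Address, writer required: meta aligns to meta
  int32 -> int32, writer optional: seq aligns to seq
  int32 -> int32, writer required: zip aligns to zip
  writer retries: unknown to reader
  meta.verified has no writer counterpart
  bool -> bool, writer optional: meta.active aligns to meta.active
  bool -> bool, writer optional: meta.primary aligns to meta.primary
  bytes -> bytes, writer required: meta.blob aligns to meta.blob
  writer meta.version: unknown to reader
  rule R1 violated at meta.verified
  backward on Ticket therefore BREAKING (1)
remaining Ticket differences; none change what is asked:
  removed field version from record Address -> inert for the asked Ticket verdict: nothing fires
  removed field retries from record Ticket (its key 12 joins the reserved list) -> inert for the asked Ticket verdict: nothing fires
  renamed field extras to attrs in record Ticket -> inert for the asked Ticket verdict: nothing fires

backward: BREAKING [(meta.verified, R1)]


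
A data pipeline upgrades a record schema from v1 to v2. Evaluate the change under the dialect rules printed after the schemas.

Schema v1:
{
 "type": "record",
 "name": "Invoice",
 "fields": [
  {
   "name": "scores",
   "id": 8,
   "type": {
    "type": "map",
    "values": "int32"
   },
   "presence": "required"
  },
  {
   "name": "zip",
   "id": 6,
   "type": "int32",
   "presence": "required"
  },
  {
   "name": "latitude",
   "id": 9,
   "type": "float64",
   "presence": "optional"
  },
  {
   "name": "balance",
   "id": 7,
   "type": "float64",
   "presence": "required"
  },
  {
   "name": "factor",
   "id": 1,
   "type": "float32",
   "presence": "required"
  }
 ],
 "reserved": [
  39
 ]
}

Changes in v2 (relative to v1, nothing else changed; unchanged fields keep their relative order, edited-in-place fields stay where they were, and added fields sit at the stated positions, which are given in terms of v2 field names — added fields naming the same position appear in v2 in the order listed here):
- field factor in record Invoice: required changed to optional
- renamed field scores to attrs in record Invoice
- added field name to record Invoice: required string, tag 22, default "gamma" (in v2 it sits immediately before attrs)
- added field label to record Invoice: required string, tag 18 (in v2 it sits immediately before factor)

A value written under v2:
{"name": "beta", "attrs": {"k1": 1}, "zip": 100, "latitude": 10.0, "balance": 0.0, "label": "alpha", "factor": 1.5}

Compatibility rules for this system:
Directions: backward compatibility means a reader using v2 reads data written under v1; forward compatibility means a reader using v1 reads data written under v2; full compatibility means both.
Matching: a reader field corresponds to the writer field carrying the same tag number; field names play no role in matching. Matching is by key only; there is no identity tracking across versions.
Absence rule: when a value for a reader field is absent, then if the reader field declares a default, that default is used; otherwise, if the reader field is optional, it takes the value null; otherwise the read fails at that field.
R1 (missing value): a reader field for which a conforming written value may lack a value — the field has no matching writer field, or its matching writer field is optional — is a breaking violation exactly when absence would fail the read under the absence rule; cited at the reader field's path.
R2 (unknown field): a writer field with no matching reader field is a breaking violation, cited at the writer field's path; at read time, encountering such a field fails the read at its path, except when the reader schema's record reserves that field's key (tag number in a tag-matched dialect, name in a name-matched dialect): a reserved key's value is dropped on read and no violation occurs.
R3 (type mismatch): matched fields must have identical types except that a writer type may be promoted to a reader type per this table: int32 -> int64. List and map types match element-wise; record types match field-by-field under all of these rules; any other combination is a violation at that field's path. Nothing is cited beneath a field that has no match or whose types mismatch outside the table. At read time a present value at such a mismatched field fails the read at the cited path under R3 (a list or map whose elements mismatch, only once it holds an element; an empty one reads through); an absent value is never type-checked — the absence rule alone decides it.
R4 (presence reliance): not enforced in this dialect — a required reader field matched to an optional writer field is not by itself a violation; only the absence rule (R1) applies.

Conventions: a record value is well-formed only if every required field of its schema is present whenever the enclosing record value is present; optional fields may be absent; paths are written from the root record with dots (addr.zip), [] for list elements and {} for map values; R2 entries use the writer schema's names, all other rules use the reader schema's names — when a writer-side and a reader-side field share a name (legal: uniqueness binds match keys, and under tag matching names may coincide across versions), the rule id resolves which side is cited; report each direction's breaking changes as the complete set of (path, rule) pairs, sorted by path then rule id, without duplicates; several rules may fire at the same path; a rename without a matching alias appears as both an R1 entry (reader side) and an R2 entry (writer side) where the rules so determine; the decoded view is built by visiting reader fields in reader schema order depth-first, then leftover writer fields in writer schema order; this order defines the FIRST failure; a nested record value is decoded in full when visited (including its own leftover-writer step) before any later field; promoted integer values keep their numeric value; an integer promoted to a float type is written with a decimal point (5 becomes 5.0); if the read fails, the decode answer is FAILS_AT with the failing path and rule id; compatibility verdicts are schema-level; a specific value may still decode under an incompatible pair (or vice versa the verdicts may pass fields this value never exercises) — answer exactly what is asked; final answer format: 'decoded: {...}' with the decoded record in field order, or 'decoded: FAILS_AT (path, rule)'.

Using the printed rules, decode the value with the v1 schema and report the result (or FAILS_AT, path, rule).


each type pair in Invoice: writer, then reader
decoding the Invoice value with the v1 reader:
  scores := {"k1": 1} (from writer attrs)
  zip := 100
  latitude := 10.0
  balance := 0.0
  factor := 1.5
  read fails at name under R2 (unknown field)
  => FAILS_AT (name, R2)
remaining Invoice differences; none change what is asked:
  field factor in record Invoice: required changed to optional -> schema-level compatibility only; this Invoice value's decode is unchanged
  renamed field scores to attrs in record Invoice -> triggers nothing under the printed rules; the Invoice answer is the same either way
  added field label to record Invoice: required string, tag 18 (in v2 it sits immediately before factor) -> schema-level compatibility only; this Invoice value's decode is unchanged

decoded: FAILS_AT (name, R2)


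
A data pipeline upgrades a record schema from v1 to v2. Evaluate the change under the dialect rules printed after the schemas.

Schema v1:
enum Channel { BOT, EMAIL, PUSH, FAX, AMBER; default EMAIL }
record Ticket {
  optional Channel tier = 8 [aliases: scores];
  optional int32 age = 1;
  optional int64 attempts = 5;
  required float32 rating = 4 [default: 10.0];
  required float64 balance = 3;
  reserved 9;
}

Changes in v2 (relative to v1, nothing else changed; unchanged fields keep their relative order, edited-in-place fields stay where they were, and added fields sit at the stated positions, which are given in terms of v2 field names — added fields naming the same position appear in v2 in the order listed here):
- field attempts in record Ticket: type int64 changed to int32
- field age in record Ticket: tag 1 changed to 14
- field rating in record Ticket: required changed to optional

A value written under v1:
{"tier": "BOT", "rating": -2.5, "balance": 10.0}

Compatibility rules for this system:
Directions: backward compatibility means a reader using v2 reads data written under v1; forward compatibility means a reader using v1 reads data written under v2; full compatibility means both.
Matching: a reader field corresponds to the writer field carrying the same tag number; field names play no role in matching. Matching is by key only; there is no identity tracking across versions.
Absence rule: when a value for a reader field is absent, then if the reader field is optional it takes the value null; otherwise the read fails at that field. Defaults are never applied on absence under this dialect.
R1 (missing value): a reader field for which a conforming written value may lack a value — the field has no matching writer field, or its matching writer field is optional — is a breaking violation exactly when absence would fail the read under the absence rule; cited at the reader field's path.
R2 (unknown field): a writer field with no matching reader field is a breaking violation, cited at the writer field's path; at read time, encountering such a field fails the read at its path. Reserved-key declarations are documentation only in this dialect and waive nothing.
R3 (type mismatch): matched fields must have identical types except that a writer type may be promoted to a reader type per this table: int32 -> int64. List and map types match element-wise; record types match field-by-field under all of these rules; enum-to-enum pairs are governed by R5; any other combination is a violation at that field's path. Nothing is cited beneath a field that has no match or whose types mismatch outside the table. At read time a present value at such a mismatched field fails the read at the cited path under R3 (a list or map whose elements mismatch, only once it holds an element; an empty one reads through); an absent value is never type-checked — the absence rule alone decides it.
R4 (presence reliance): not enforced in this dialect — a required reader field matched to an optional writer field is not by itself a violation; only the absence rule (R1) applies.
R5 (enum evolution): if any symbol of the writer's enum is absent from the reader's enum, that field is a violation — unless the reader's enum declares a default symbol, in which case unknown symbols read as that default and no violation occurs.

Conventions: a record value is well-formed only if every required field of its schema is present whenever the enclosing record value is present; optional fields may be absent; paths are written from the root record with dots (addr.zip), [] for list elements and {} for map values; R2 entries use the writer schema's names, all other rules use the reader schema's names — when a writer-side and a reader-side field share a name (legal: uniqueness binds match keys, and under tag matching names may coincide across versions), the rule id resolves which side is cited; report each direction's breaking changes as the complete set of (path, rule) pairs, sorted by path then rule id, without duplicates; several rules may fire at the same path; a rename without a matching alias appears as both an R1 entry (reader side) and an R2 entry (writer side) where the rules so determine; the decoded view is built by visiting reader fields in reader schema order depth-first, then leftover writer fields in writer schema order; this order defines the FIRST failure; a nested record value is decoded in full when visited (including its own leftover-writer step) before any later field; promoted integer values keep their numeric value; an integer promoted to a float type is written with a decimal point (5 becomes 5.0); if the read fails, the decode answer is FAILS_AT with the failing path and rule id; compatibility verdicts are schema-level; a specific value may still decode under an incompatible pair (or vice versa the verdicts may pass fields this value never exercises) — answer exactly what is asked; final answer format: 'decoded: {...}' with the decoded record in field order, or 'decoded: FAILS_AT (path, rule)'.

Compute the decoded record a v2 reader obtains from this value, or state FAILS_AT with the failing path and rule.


in Ticket below, arrows point writer -> reader
decode (reader v2):
  tier := "BOT"
  age := null (not supplied -> null)
  attempts := null (not supplied -> null)
  rating := -2.5
  balance := 10.0
  => decoded: {"tier": "BOT", "age": null, "attempts": null, "rating": -2.5, "balance": 10.0}
the other Ticket changes do not affect what is asked:
  field attempts in record Ticket: type int64 changed to int32 -> matters for Ticket compatibility verdicts, not for this value's decode
  field age in record Ticket: tag 1 changed to 14 -> matters for Ticket compatibility verdicts, not for this value's decode
  field rating in record Ticket: required changed to optional -> matters for Ticket compatibility verdicts, not for this value's decode

decoded: {"tier": "BOT", "age": null, "attempts": null, "rating": -2.5, "balance": 10.0}


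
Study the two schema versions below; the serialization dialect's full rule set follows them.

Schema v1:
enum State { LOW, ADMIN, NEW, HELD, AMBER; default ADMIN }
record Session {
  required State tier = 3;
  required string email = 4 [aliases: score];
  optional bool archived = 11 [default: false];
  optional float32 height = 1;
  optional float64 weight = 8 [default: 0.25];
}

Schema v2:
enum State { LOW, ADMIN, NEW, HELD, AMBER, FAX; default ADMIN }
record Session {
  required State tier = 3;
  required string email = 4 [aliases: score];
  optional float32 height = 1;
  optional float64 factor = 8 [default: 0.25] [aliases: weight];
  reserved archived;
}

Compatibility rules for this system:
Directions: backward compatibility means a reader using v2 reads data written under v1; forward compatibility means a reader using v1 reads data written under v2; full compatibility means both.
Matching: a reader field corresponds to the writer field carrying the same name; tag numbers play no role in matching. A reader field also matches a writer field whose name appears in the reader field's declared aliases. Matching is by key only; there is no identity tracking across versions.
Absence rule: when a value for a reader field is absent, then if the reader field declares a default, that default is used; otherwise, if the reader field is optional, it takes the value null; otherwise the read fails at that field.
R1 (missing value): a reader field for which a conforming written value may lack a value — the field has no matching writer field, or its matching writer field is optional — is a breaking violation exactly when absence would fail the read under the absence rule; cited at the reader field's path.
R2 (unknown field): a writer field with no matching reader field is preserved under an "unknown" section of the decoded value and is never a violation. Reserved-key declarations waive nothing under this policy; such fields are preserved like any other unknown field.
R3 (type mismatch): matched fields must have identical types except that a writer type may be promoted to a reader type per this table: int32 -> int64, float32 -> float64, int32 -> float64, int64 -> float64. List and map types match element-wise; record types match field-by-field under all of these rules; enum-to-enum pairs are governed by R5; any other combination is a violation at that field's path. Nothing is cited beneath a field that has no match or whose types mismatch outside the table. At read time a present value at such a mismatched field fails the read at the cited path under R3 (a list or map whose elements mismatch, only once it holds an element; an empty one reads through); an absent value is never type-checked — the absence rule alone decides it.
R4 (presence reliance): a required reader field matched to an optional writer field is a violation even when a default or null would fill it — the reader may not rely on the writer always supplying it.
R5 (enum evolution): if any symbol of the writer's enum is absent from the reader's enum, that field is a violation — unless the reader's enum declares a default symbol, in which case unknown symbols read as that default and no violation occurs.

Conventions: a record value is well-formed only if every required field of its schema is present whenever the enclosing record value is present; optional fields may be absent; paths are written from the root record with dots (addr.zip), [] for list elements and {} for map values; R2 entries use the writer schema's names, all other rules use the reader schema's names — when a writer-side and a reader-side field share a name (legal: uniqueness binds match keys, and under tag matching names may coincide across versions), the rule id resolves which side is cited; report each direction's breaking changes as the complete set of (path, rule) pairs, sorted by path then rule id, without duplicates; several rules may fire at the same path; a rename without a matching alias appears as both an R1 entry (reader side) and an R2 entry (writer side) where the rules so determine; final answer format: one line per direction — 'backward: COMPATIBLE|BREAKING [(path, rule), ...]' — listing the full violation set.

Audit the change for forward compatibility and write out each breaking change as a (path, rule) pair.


arrows below run writer -> reader for Session
forward pass over Session, reader schema v1, writer schema v2:
  tier: paired with writer tier (State -> State; writer required)
  email: paired with writer email (string -> string; writer required)
  no writer field matches reader archived
  height: paired with writer height (float32 -> float32; writer optional)
  no writer field matches reader weight
  writer factor: unknown to reader
  => forward: COMPATIBLE
checking off the Session differences that do not matter here:
  renamed field weight to factor in record Session (alias weight declared on the renamed field) -> no rule fires on it in Session's dialect; the asked verdict holds
  enum State (field tier in record Session): symbol FAX added -> no rule fires on it in Session's dialect; the asked verdict holds
  removed field archived from record Session (its key "archived" joins the reserved list) -> no rule fires on it in Session's dialect; the asked verdict holds

forward: COMPATIBLE []


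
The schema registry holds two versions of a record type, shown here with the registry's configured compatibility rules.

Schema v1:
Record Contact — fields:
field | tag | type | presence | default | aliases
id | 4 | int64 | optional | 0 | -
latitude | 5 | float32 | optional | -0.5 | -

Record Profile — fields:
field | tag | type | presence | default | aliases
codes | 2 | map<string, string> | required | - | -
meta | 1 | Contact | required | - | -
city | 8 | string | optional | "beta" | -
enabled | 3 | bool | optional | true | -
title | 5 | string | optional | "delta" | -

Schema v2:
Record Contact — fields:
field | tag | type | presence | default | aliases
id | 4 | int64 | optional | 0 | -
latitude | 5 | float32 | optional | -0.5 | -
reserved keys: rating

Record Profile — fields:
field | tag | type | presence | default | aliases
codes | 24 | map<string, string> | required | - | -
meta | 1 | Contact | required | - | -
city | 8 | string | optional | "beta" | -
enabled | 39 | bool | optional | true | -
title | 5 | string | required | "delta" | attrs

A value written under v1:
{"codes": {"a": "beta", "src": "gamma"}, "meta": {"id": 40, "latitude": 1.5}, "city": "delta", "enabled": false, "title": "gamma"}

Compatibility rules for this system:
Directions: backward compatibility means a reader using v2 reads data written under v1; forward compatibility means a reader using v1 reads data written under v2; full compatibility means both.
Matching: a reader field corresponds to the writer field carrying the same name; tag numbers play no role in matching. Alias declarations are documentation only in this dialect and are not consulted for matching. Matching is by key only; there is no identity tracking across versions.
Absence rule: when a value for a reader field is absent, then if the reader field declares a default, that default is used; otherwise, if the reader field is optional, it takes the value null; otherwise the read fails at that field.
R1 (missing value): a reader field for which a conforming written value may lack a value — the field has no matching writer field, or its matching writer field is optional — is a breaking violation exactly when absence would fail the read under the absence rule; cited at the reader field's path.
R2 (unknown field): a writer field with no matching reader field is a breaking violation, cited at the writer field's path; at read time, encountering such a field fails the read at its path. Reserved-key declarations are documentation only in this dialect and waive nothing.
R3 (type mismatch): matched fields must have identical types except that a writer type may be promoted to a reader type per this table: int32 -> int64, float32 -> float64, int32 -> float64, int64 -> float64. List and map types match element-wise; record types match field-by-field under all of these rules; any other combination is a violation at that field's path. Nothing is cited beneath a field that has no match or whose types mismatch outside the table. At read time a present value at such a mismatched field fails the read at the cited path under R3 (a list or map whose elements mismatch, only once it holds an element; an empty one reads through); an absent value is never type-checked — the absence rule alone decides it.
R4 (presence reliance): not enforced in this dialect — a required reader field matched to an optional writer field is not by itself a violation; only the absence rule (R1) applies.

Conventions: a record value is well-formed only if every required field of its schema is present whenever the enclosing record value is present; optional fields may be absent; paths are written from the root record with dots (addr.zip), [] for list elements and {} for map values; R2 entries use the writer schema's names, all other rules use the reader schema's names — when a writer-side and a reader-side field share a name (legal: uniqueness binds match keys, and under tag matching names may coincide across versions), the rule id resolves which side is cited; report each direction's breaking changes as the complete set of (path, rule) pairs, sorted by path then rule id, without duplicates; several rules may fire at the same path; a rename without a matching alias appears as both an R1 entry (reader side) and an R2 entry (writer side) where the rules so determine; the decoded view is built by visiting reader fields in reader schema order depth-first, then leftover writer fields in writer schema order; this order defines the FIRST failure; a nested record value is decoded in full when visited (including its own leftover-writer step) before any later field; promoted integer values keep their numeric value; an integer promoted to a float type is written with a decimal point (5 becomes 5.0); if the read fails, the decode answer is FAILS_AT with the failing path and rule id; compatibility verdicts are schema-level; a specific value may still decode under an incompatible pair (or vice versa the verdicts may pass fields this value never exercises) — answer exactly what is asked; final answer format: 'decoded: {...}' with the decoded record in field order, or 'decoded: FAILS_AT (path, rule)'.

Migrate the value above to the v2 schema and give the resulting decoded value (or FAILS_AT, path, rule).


decoded: {"codes": {"a": "beta", "src": "gamma"}, "meta": {"id": 40, "latitude": 1.5}, "city": "delta", "enabled": false, "title": "gamma"}

the writer's type comes first in each Profile pair
decoding the Profile value with the v2 reader:
  codes := {"a": "beta", "src": "gamma"}
  meta.id := 40
  meta.latitude := 1.5
  city := "delta"
  enabled := false
  title := "gamma"
  => decoded: {"codes": {"a": "beta", "src": "gamma"}, "meta": {"id": 40, "latitude": 1.5}, "city": "delta", "enabled": false, "title": "gamma"}
ruling out the remaining Profile differences:
  field enabled in record Profile: tag 3 changed to 39 -> inert under this dialect — no rule fires on Profile and the result does not move
  field title in record Profile: optional changed to required -> inert under this dialect — no rule fires on Profile and the result does not move
  field codes in record Profile: tag 2 changed to 24 -> inert under this dialect — no rule fires on Profile and the result does not move


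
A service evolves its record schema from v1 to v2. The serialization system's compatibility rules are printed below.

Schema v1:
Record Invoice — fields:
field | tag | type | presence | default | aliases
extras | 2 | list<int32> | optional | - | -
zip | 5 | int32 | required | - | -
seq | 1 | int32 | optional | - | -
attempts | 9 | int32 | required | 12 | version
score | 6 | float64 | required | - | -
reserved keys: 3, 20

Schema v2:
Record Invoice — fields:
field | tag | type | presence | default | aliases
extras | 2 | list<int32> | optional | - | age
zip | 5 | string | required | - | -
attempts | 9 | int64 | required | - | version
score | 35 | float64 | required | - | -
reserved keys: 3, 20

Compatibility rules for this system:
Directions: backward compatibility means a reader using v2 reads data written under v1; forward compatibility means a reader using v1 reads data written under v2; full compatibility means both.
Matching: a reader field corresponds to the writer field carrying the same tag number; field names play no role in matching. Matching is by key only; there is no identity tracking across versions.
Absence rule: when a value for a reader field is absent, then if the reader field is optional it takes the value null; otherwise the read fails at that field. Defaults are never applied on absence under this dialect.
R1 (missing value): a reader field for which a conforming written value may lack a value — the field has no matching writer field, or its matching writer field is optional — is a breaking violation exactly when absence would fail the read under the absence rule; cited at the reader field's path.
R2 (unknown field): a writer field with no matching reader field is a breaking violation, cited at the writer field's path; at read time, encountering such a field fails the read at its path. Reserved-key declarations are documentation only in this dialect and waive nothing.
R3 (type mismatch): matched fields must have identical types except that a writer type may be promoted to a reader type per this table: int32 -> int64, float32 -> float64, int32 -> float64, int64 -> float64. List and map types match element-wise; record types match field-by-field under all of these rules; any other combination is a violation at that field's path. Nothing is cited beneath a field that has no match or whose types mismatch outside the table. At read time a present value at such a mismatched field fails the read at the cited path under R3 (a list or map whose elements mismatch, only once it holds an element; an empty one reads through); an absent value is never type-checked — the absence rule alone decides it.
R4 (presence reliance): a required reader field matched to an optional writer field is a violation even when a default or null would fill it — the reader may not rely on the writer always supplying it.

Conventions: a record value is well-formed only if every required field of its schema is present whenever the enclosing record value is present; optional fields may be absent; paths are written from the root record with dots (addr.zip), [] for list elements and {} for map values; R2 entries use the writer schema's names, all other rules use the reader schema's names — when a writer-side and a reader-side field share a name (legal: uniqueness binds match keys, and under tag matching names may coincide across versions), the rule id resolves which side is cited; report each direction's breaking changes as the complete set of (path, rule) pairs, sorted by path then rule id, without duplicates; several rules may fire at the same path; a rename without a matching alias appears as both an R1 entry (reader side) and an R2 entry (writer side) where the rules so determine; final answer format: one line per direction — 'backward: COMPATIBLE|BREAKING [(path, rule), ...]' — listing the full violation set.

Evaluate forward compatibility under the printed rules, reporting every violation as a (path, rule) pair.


forward: BREAKING [(attempts, R3), (score, R1), (score, R2), (zip, R3)]

the writer's type comes first in each Invoice pair
forward analysis of Invoice with v1 as reader and v2 as writer:
  extras: paired with writer extras (list<int32> -> list<int32>; writer optional)
  zip: paired with writer zip (string -> int32; writer required)
  seq: no writer match
  attempts: paired with writer attempts (int64 -> int32; writer required)
  score: no writer match
  writer score: unknown to reader
  violation R3 at attempts
  violation R1 at score
  violation R2 at score
  violation R3 at zip
  forward on Invoice therefore BREAKING (4)
diffs on Invoice not affecting the asked answer:
  removed field seq from record Invoice -> matters only for Invoice's backward compatibility — outside the asked direction


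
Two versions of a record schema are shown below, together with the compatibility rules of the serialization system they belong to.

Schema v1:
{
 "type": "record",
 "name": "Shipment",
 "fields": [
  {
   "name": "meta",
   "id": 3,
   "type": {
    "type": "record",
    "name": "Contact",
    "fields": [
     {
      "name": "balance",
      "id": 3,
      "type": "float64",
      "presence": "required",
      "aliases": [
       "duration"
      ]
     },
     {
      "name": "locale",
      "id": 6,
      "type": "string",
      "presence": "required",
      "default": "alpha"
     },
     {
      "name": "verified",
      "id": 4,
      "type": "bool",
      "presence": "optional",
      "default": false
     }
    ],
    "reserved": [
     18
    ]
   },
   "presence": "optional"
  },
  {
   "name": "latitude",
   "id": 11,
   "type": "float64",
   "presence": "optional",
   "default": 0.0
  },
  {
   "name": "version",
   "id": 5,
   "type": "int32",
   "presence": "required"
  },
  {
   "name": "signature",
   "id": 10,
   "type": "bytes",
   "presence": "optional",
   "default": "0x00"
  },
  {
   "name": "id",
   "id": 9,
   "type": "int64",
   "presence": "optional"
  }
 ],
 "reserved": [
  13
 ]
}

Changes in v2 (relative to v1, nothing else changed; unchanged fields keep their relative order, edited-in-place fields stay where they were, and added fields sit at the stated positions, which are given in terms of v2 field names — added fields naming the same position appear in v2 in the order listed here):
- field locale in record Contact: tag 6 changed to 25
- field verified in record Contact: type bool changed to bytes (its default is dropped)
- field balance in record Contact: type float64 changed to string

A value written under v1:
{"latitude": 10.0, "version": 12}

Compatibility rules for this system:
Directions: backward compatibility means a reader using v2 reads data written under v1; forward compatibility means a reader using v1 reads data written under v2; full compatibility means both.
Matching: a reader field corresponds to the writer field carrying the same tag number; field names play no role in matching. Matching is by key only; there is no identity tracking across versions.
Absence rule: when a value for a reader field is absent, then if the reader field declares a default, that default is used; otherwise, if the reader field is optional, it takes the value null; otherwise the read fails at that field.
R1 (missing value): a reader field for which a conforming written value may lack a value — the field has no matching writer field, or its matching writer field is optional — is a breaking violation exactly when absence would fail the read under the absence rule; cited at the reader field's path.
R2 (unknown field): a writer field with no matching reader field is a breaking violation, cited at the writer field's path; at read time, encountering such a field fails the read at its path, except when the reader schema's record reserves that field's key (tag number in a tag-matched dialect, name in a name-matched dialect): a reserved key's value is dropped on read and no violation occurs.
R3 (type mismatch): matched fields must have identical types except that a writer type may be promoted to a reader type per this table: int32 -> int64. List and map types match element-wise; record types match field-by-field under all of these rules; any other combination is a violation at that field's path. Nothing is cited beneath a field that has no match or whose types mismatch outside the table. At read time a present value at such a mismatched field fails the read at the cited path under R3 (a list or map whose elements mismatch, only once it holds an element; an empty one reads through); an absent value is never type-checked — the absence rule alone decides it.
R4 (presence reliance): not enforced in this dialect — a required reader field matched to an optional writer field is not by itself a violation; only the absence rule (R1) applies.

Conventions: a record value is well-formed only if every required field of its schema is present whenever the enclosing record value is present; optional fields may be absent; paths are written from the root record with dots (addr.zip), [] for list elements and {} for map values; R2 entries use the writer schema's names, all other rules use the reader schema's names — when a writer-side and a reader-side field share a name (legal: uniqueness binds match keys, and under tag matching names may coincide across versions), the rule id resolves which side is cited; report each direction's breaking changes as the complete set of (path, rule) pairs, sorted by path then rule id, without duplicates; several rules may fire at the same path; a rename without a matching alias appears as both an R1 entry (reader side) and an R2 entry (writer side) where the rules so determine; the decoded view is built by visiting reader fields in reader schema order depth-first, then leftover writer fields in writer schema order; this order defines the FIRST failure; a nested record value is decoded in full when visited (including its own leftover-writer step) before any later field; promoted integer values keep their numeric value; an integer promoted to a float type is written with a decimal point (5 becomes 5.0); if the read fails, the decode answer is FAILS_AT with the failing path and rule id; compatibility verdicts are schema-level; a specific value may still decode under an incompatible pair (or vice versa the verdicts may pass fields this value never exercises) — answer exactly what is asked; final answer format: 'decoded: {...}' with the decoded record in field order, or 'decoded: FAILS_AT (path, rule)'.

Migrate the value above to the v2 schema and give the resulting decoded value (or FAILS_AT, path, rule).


the writer's type comes first in each Shipment pair
migrating the Shipment value to v2:
  meta := null (not supplied -> null)
  latitude := 10.0
  version := 12
  signature := 0x00 (no value, default fills)
  id := null (not supplied -> null)
  => decoded: {"meta": null, "latitude": 10.0, "version": 12, "signature": 0x00, "id": null}
diffs on Shipment not affecting the asked answer:
  field locale in record Contact: tag 6 changed to 25 -> a verdict-level change on Shipment — the shown value reads the same
  field verified in record Contact: type bool changed to bytes (its default is dropped) -> a verdict-level change on Shipment — the shown value reads the same
  field balance in record Contact: type float64 changed to string -> a verdict-level change on Shipment — the shown value reads the same

decoded: {"meta": null, "latitude": 10.0, "version": 12, "signature": 0x00, "id": null}
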